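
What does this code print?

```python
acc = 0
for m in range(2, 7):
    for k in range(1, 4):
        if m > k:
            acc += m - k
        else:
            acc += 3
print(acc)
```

40

m=2,k=1: 2>1, acc = 0+1 = 1
m=2,k=2: not 2>2, acc = 1+3 = 4
m=2,k=3: not 2>3, acc = 4+3 = 7
m=3,k=1: 3>1, acc = 7+2 = 9
m=3,k=2: 3>2, acc = 9+1 = 10
m=3,k=3: not 3>3, acc = 10+3 = 13
m=4,k=1: 4>1, acc = 13+3 = 16
m=4,k=2: 4>2, acc = 16+2 = 18
m=4,k=3: 4>3, acc = 18+1 = 19
m=5,k=1: 5>1, acc = 19+4 = 23
m=5,k=2: 5>2, acc = 23+3 = 26
m=5,k=3: 5>3, acc = 26+2 = 28
m=6,k=1: 6>1, acc = 28+5 = 33
m=6,k=2: 6>2, acc = 33+4 = 37
m=6,k=3: 6>3, acc = 37+3 = 40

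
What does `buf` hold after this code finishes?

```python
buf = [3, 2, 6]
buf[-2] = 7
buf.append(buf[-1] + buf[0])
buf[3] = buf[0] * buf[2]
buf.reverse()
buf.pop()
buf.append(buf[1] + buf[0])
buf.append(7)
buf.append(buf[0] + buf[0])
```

buf[-2] = 7 → [3, 7, 6]
append buf[-1]+buf[0] = 6+3 = 9 → [3, 7, 6, 9]
buf[3] = buf[0]*buf[2] = 3*6 = 18 → [3, 7, 6, 18]
reverse → [18, 6, 7, 3]
pop() removes 3 → [18, 6, 7]
append buf[1]+buf[0] = 6+18 = 24 → [18, 6, 7, 24]
append 7 → [18, 6, 7, 24, 7]
append buf[0]+buf[0] = 18+18 = 36 → [18, 6, 7, 24, 7, 36]

[18, 6, 7, 24, 7, 36]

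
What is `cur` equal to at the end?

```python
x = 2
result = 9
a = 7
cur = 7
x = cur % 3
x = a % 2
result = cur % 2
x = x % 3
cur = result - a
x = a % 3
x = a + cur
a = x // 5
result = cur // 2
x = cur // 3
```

-6

x = 7%3 = 1
x = 7%2 = 1
result = 7%2 = 1
x = 1%3 = 1
cur = 1-7 = -6
x = 7%3 = 1
x = 7+(-6) = 1
a = 1//5 = 0
result = (-6)//2 = -3
x = (-6)//3 = -2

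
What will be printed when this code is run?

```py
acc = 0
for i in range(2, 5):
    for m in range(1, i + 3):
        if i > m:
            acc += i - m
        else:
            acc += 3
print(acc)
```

37

i=2,m=1: 2>1, acc = 0+1 = 1
i=2,m=2: not 2>2, acc = 1+3 = 4
i=2,m=3: not 2>3, acc = 4+3 = 7
i=2,m=4: not 2>4, acc = 7+3 = 10
i=3,m=1: 3>1, acc = 10+2 = 12
i=3,m=2: 3>2, acc = 12+1 = 13
i=3,m=3: not 3>3, acc = 13+3 = 16
i=3,m=4: not 3>4, acc = 16+3 = 19
i=3,m=5: not 3>5, acc = 19+3 = 22
i=4,m=1: 4>1, acc = 22+3 = 25
i=4,m=2: 4>2, acc = 25+2 = 27
i=4,m=3: 4>3, acc = 27+1 = 28
i=4,m=4: not 4>4, acc = 28+3 = 31
i=4,m=5: not 4>5, acc = 31+3 = 34
i=4,m=6: not 4>6, acc = 34+3 = 37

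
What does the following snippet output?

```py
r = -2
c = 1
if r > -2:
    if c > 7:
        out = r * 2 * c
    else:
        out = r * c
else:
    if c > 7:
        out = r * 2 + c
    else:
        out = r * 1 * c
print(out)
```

r=-2, c=1
r > -2 is False; c > 7 is False
→ out = r * 1 * c = -2

-2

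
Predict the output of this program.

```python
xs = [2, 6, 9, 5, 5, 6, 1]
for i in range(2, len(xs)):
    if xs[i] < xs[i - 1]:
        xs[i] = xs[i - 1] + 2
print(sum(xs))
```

i=2: 9>=6, unchanged → [2, 6, 9, 5, 5, 6, 1]
i=3: 5<9, xs[3] = 9+2 = 11 → [2, 6, 9, 11, 5, 6, 1]
i=4: 5<11, xs[4] = 11+2 = 13 → [2, 6, 9, 11, 13, 6, 1]
i=5: 6<13, xs[5] = 13+2 = 15 → [2, 6, 9, 11, 13, 15, 1]
i=6: 1<15, xs[6] = 15+2 = 17 → [2, 6, 9, 11, 13, 15, 17]
sum = 73

73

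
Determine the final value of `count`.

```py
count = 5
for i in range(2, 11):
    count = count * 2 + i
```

4084

i=2: count = 5*2+2 = 12
i=3: count = 12*2+3 = 27
i=4: count = 27*2+4 = 58
i=5: count = 58*2+5 = 121
i=6: count = 121*2+6 = 248
i=7: count = 248*2+7 = 503
i=8: count = 503*2+8 = 1014
i=9: count = 1014*2+9 = 2037
i=10: count = 2037*2+10 = 4084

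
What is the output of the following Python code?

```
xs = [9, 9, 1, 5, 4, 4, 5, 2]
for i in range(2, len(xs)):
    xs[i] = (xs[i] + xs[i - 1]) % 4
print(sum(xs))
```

i=2: xs[2] = (1+9)%4 = 2 → [9, 9, 2, 5, 4, 4, 5, 2]
i=3: xs[3] = (5+2)%4 = 3 → [9, 9, 2, 3, 4, 4, 5, 2]
i=4: xs[4] = (4+3)%4 = 3 → [9, 9, 2, 3, 3, 4, 5, 2]
i=5: xs[5] = (4+3)%4 = 3 → [9, 9, 2, 3, 3, 3, 5, 2]
i=6: xs[6] = (5+3)%4 = 0 → [9, 9, 2, 3, 3, 3, 0, 2]
i=7: xs[7] = (2+0)%4 = 2 → [9, 9, 2, 3, 3, 3, 0, 2]
sum = 31

31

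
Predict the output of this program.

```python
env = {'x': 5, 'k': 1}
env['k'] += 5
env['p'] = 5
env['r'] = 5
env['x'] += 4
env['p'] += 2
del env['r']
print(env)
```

{'x': 9, 'k': 6, 'p': 7}

env['k'] = 1+5 = 6 → {'x': 5, 'k': 6}
env['p'] = 5 → {'x': 5, 'k': 6, 'p': 5}
env['r'] = 5 → {'x': 5, 'k': 6, 'p': 5, 'r': 5}
env['x'] = 5+4 = 9 → {'x': 9, 'k': 6, 'p': 5, 'r': 5}
env['p'] = 5+2 = 7 → {'x': 9, 'k': 6, 'p': 7, 'r': 5}
del 'r' → {'x': 9, 'k': 6, 'p': 7}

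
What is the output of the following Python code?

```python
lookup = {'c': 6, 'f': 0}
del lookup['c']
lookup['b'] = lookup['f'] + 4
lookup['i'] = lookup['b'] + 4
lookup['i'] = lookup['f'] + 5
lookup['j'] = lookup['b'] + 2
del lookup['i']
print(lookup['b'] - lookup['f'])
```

del 'c' → {'f': 0}
lookup['b'] = lookup['f']+4 = 4 → {'f': 0, 'b': 4}
lookup['i'] = lookup['b']+4 = 8 → {'f': 0, 'b': 4, 'i': 8}
lookup['i'] = lookup['f']+5 = 5 → {'f': 0, 'b': 4, 'i': 5}
lookup['j'] = lookup['b']+2 = 6 → {'f': 0, 'b': 4, 'i': 5, 'j': 6}
del 'i' → {'f': 0, 'b': 4, 'j': 6}
lookup['b']-lookup['f'] = 4-0 = 4

4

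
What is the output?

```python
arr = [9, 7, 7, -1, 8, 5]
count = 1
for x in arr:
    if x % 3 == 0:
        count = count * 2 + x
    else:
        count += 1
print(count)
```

x=9: %3==0, count = 1*2+9 = 11
x=7: not %3==0, count = 11+1 = 12
x=7: not %3==0, count = 12+1 = 13
x=-1: not %3==0, count = 13+1 = 14
x=8: not %3==0, count = 14+1 = 15
x=5: not %3==0, count = 15+1 = 16

16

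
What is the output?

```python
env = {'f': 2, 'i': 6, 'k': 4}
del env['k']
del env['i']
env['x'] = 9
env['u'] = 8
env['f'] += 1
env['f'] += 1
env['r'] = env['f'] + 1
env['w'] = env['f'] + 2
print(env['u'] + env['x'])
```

17

del 'k' → {'f': 2, 'i': 6}
del 'i' → {'f': 2}
env['x'] = 9 → {'f': 2, 'x': 9}
env['u'] = 8 → {'f': 2, 'x': 9, 'u': 8}
env['f'] = 2+1 = 3 → {'f': 3, 'x': 9, 'u': 8}
env['f'] = 3+1 = 4 → {'f': 4, 'x': 9, 'u': 8}
env['r'] = env['f']+1 = 5 → {'f': 4, 'x': 9, 'u': 8, 'r': 5}
env['w'] = env['f']+2 = 6 → {'f': 4, 'x': 9, 'u': 8, 'r': 5, 'w': 6}
env['u']+env['x'] = 8+9 = 17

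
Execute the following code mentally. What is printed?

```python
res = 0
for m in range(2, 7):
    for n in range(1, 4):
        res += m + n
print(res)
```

90

m=2,n=1: res = 0+3 = 3
m=2,n=2: res = 3+4 = 7
m=2,n=3: res = 7+5 = 12
m=3,n=1: res = 12+4 = 16
m=3,n=2: res = 16+5 = 21
m=3,n=3: res = 21+6 = 27
m=4,n=1: res = 27+5 = 32
m=4,n=2: res = 32+6 = 38
m=4,n=3: res = 38+7 = 45
m=5,n=1: res = 45+6 = 51
m=5,n=2: res = 51+7 = 58
m=5,n=3: res = 58+8 = 66
m=6,n=1: res = 66+7 = 73
m=6,n=2: res = 73+8 = 81
m=6,n=3: res = 81+9 = 90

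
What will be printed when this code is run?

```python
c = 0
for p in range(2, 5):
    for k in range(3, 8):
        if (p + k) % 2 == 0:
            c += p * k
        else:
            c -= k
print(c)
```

p=2,k=3: odd sum, c = 0-3 = -3
p=2,k=4: even sum, c = (-3)+8 = 5
p=2,k=5: odd sum, c = 5-5 = 0
p=2,k=6: even sum, c = 0+12 = 12
p=2,k=7: odd sum, c = 12-7 = 5
p=3,k=3: even sum, c = 5+9 = 14
p=3,k=4: odd sum, c = 14-4 = 10
p=3,k=5: even sum, c = 10+15 = 25
p=3,k=6: odd sum, c = 25-6 = 19
p=3,k=7: even sum, c = 19+21 = 40
p=4,k=3: odd sum, c = 40-3 = 37
p=4,k=4: even sum, c = 37+16 = 53
p=4,k=5: odd sum, c = 53-5 = 48
p=4,k=6: even sum, c = 48+24 = 72
p=4,k=7: odd sum, c = 72-7 = 65

65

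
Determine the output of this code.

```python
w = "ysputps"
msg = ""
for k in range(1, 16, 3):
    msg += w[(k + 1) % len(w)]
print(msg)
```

ppsty

k=1: add w[2]='p' → 'p'
k=4: add w[5]='p' → 'pp'
k=7: add w[1]='s' → 'pps'
k=10: add w[4]='t' → 'ppst'
k=13: add w[0]='y' → 'ppsty'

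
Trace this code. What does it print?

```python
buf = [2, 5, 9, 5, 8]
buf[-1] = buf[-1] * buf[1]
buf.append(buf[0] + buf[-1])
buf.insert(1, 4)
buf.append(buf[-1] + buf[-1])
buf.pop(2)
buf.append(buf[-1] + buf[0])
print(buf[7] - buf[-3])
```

buf[-1] = buf[-1]*buf[1] = 8*5 = 40 → [2, 5, 9, 5, 40]
append buf[0]+buf[-1] = 2+40 = 42 → [2, 5, 9, 5, 40, 42]
insert 4 at 1 → [2, 4, 5, 9, 5, 40, 42]
append buf[-1]+buf[-1] = 42+42 = 84 → [2, 4, 5, 9, 5, 40, 42, 84]
pop(2) removes 5 → [2, 4, 9, 5, 40, 42, 84]
append buf[-1]+buf[0] = 84+2 = 86 → [2, 4, 9, 5, 40, 42, 84, 86]
buf[7]-buf[-3] = 86-42 = 44

44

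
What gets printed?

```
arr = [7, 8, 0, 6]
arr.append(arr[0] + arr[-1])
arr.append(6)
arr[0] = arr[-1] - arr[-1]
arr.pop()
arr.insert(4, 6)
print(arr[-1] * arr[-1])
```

append arr[0]+arr[-1] = 7+6 = 13 → [7, 8, 0, 6, 13]
append 6 → [7, 8, 0, 6, 13, 6]
arr[0] = arr[-1]-arr[-1] = 6-6 = 0 → [0, 8, 0, 6, 13, 6]
pop() removes 6 → [0, 8, 0, 6, 13]
insert 6 at 4 → [0, 8, 0, 6, 6, 13]
arr[-1]*arr[-1] = 13*13 = 169

169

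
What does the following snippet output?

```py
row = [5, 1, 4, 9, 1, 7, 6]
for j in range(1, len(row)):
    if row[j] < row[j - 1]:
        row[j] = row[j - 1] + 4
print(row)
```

[5, 9, 13, 17, 21, 25, 29]

j=1: 1<5, row[1] = 5+4 = 9 → [5, 9, 4, 9, 1, 7, 6]
j=2: 4<9, row[2] = 9+4 = 13 → [5, 9, 13, 9, 1, 7, 6]
j=3: 9<13, row[3] = 13+4 = 17 → [5, 9, 13, 17, 1, 7, 6]
j=4: 1<17, row[4] = 17+4 = 21 → [5, 9, 13, 17, 21, 7, 6]
j=5: 7<21, row[5] = 21+4 = 25 → [5, 9, 13, 17, 21, 25, 6]
j=6: 6<25, row[6] = 25+4 = 29 → [5, 9, 13, 17, 21, 25, 29]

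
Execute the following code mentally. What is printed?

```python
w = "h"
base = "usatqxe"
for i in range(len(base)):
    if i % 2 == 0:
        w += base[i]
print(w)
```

huaqe

i=0: add 'u' → 'hu'
i=1: skip
i=2: add 'a' → 'hua'
i=3: skip
i=4: add 'q' → 'huaq'
i=5: skip
i=6: add 'e' → 'huaqe'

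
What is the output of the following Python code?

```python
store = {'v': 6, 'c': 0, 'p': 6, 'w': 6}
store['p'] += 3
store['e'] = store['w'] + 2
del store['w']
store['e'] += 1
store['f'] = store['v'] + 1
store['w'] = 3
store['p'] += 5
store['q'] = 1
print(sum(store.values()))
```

40

store['p'] = 6+3 = 9 → {'v': 6, 'c': 0, 'p': 9, 'w': 6}
store['e'] = store['w']+2 = 8 → {'v': 6, 'c': 0, 'p': 9, 'w': 6, 'e': 8}
del 'w' → {'v': 6, 'c': 0, 'p': 9, 'e': 8}
store['e'] = 8+1 = 9 → {'v': 6, 'c': 0, 'p': 9, 'e': 9}
store['f'] = store['v']+1 = 7 → {'v': 6, 'c': 0, 'p': 9, 'e': 9, 'f': 7}
store['w'] = 3 → {'v': 6, 'c': 0, 'p': 9, 'e': 9, 'f': 7, 'w': 3}
store['p'] = 9+5 = 14 → {'v': 6, 'c': 0, 'p': 14, 'e': 9, 'f': 7, 'w': 3}
store['q'] = 1 → {'v': 6, 'c': 0, 'p': 14, 'e': 9, 'f': 7, 'w': 3, 'q': 1}
sum of values = 40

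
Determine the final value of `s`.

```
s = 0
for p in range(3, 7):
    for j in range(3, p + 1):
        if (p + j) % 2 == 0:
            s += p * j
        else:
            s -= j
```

110

p=3,j=3: even sum, s = 0+9 = 9
p=4,j=3: odd sum, s = 9-3 = 6
p=4,j=4: even sum, s = 6+16 = 22
p=5,j=3: even sum, s = 22+15 = 37
p=5,j=4: odd sum, s = 37-4 = 33
p=5,j=5: even sum, s = 33+25 = 58
p=6,j=3: odd sum, s = 58-3 = 55
p=6,j=4: even sum, s = 55+24 = 79
p=6,j=5: odd sum, s = 79-5 = 74
p=6,j=6: even sum, s = 74+36 = 110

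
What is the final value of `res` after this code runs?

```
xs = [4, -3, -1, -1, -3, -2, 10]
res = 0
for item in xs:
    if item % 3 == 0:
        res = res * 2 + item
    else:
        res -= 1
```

item=4: not %3==0, res = 0-1 = -1
item=-3: %3==0, res = (-1)*2+(-3) = -5
item=-1: not %3==0, res = (-5)-1 = -6
item=-1: not %3==0, res = (-6)-1 = -7
item=-3: %3==0, res = (-7)*2+(-3) = -17
item=-2: not %3==0, res = (-17)-1 = -18
item=10: not %3==0, res = (-18)-1 = -19

-19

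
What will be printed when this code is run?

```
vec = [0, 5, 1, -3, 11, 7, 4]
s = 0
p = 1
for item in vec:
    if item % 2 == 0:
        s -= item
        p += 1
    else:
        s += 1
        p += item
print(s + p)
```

item=0: even, s = 0-0 = 0; p=2
item=5: not even, s = 0+1 = 1; p=7
item=1: not even, s = 1+1 = 2; p=8
item=-3: not even, s = 2+1 = 3; p=5
item=11: not even, s = 3+1 = 4; p=16
item=7: not even, s = 4+1 = 5; p=23
item=4: even, s = 5-4 = 1; p=24
s+p = 1+24 = 25

25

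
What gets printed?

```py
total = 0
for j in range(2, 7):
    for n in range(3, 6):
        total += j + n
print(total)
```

j=2,n=3: total = 0+5 = 5
j=2,n=4: total = 5+6 = 11
j=2,n=5: total = 11+7 = 18
j=3,n=3: total = 18+6 = 24
j=3,n=4: total = 24+7 = 31
j=3,n=5: total = 31+8 = 39
j=4,n=3: total = 39+7 = 46
j=4,n=4: total = 46+8 = 54
j=4,n=5: total = 54+9 = 63
j=5,n=3: total = 63+8 = 71
j=5,n=4: total = 71+9 = 80
j=5,n=5: total = 80+10 = 90
j=6,n=3: total = 90+9 = 99
j=6,n=4: total = 99+10 = 109
j=6,n=5: total = 109+11 = 120

120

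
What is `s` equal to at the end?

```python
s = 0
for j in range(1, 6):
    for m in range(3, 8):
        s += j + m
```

200

j=1,m=3: s = 0+4 = 4
j=1,m=4: s = 4+5 = 9
j=1,m=5: s = 9+6 = 15
j=1,m=6: s = 15+7 = 22
j=1,m=7: s = 22+8 = 30
j=2,m=3: s = 30+5 = 35
j=2,m=4: s = 35+6 = 41
j=2,m=5: s = 41+7 = 48
j=2,m=6: s = 48+8 = 56
j=2,m=7: s = 56+9 = 65
j=3,m=3: s = 65+6 = 71
j=3,m=4: s = 71+7 = 78
j=3,m=5: s = 78+8 = 86
j=3,m=6: s = 86+9 = 95
j=3,m=7: s = 95+10 = 105
j=4,m=3: s = 105+7 = 112
j=4,m=4: s = 112+8 = 120
j=4,m=5: s = 120+9 = 129
j=4,m=6: s = 129+10 = 139
j=4,m=7: s = 139+11 = 150
j=5,m=3: s = 150+8 = 158
j=5,m=4: s = 158+9 = 167
j=5,m=5: s = 167+10 = 177
j=5,m=6: s = 177+11 = 188
j=5,m=7: s = 188+12 = 200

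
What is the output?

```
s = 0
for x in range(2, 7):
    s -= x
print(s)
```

x=2: s = 0-2 = -2
x=3: s = (-2)-3 = -5
x=4: s = (-5)-4 = -9
x=5: s = (-9)-5 = -14
x=6: s = (-14)-6 = -20

-20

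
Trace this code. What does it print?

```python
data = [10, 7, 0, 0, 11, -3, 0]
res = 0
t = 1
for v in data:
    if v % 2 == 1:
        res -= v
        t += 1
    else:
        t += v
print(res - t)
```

-29

v=10: not odd; t=11
v=7: odd, res = 0-7 = -7; t=12
v=0: not odd; t=12
v=0: not odd; t=12
v=11: odd, res = (-7)-11 = -18; t=13
v=-3: odd, res = (-18)-(-3) = -15; t=14
v=0: not odd; t=14
res-t = (-15)-14 = -29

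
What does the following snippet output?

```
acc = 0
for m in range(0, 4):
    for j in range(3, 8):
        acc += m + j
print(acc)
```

m=0,j=3: acc = 0+3 = 3
m=0,j=4: acc = 3+4 = 7
m=0,j=5: acc = 7+5 = 12
m=0,j=6: acc = 12+6 = 18
m=0,j=7: acc = 18+7 = 25
m=1,j=3: acc = 25+4 = 29
m=1,j=4: acc = 29+5 = 34
m=1,j=5: acc = 34+6 = 40
m=1,j=6: acc = 40+7 = 47
m=1,j=7: acc = 47+8 = 55
m=2,j=3: acc = 55+5 = 60
m=2,j=4: acc = 60+6 = 66
m=2,j=5: acc = 66+7 = 73
m=2,j=6: acc = 73+8 = 81
m=2,j=7: acc = 81+9 = 90
m=3,j=3: acc = 90+6 = 96
m=3,j=4: acc = 96+7 = 103
m=3,j=5: acc = 103+8 = 111
m=3,j=6: acc = 111+9 = 120
m=3,j=7: acc = 120+10 = 130

130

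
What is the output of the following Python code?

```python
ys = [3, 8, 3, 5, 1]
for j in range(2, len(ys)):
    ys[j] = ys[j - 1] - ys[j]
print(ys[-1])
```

j=2: ys[2] = 8-3 = 5 → [3, 8, 5, 5, 1]
j=3: ys[3] = 5-5 = 0 → [3, 8, 5, 0, 1]
j=4: ys[4] = 0-1 = -1 → [3, 8, 5, 0, -1]

-1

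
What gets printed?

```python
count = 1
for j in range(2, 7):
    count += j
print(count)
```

21

j=2: count = 1+2 = 3
j=3: count = 3+3 = 6
j=4: count = 6+4 = 10
j=5: count = 10+5 = 15
j=6: count = 15+6 = 21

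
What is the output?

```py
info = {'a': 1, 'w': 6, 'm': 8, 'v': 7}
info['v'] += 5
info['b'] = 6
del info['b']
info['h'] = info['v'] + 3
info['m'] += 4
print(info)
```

{'a': 1, 'w': 6, 'm': 12, 'v': 12, 'h': 15}

info['v'] = 7+5 = 12 → {'a': 1, 'w': 6, 'm': 8, 'v': 12}
info['b'] = 6 → {'a': 1, 'w': 6, 'm': 8, 'v': 12, 'b': 6}
del 'b' → {'a': 1, 'w': 6, 'm': 8, 'v': 12}
info['h'] = info['v']+3 = 15 → {'a': 1, 'w': 6, 'm': 8, 'v': 12, 'h': 15}
info['m'] = 8+4 = 12 → {'a': 1, 'w': 6, 'm': 12, 'v': 12, 'h': 15}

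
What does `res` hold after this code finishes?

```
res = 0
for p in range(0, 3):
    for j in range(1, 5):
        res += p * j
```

p=0,j=1: res = 0+0 = 0
p=0,j=2: res = 0+0 = 0
p=0,j=3: res = 0+0 = 0
p=0,j=4: res = 0+0 = 0
p=1,j=1: res = 0+1 = 1
p=1,j=2: res = 1+2 = 3
p=1,j=3: res = 3+3 = 6
p=1,j=4: res = 6+4 = 10
p=2,j=1: res = 10+2 = 12
p=2,j=2: res = 12+4 = 16
p=2,j=3: res = 16+6 = 22
p=2,j=4: res = 22+8 = 30

30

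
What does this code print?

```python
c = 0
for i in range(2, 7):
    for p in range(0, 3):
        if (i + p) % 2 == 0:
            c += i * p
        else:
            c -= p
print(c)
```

25

i=2,p=0: even sum, c = 0+0 = 0
i=2,p=1: odd sum, c = 0-1 = -1
i=2,p=2: even sum, c = (-1)+4 = 3
i=3,p=0: odd sum, c = 3-0 = 3
i=3,p=1: even sum, c = 3+3 = 6
i=3,p=2: odd sum, c = 6-2 = 4
i=4,p=0: even sum, c = 4+0 = 4
i=4,p=1: odd sum, c = 4-1 = 3
i=4,p=2: even sum, c = 3+8 = 11
i=5,p=0: odd sum, c = 11-0 = 11
i=5,p=1: even sum, c = 11+5 = 16
i=5,p=2: odd sum, c = 16-2 = 14
i=6,p=0: even sum, c = 14+0 = 14
i=6,p=1: odd sum, c = 14-1 = 13
i=6,p=2: even sum, c = 13+12 = 25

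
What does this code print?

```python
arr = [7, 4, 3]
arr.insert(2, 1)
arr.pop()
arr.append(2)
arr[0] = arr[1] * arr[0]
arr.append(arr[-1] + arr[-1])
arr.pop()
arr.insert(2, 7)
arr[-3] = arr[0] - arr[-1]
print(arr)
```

insert 1 at 2 → [7, 4, 1, 3]
pop() removes 3 → [7, 4, 1]
append 2 → [7, 4, 1, 2]
arr[0] = arr[1]*arr[0] = 4*7 = 28 → [28, 4, 1, 2]
append arr[-1]+arr[-1] = 2+2 = 4 → [28, 4, 1, 2, 4]
pop() removes 4 → [28, 4, 1, 2]
insert 7 at 2 → [28, 4, 7, 1, 2]
arr[-3] = arr[0]-arr[-1] = 28-2 = 26 → [28, 4, 26, 1, 2]

[28, 4, 26, 1, 2]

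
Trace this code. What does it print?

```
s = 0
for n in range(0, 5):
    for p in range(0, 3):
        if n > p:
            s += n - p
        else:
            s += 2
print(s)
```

n=0,p=0: not 0>0, s = 0+2 = 2
n=0,p=1: not 0>1, s = 2+2 = 4
n=0,p=2: not 0>2, s = 4+2 = 6
n=1,p=0: 1>0, s = 6+1 = 7
n=1,p=1: not 1>1, s = 7+2 = 9
n=1,p=2: not 1>2, s = 9+2 = 11
n=2,p=0: 2>0, s = 11+2 = 13
n=2,p=1: 2>1, s = 13+1 = 14
n=2,p=2: not 2>2, s = 14+2 = 16
n=3,p=0: 3>0, s = 16+3 = 19
n=3,p=1: 3>1, s = 19+2 = 21
n=3,p=2: 3>2, s = 21+1 = 22
n=4,p=0: 4>0, s = 22+4 = 26
n=4,p=1: 4>1, s = 26+3 = 29
n=4,p=2: 4>2, s = 29+2 = 31

31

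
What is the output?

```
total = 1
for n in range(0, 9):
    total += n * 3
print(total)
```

n=0: total = 1+0*3 = 1
n=1: total = 1+1*3 = 4
n=2: total = 4+2*3 = 10
n=3: total = 10+3*3 = 19
n=4: total = 19+4*3 = 31
n=5: total = 31+5*3 = 46
n=6: total = 46+6*3 = 64
n=7: total = 64+7*3 = 85
n=8: total = 85+8*3 = 109

109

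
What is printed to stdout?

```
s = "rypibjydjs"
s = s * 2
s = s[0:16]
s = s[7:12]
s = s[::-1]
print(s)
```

repeat ×2 → 'rypibjydjsrypibjydjs'
slice [0:16] → 'rypibjydjsrypibj'
slice [7:12] → 'djsry'
reverse → 'yrsjd'

yrsjd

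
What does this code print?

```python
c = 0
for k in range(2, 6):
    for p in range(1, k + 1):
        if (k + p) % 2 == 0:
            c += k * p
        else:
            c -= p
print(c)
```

72

k=2,p=1: odd sum, c = 0-1 = -1
k=2,p=2: even sum, c = (-1)+4 = 3
k=3,p=1: even sum, c = 3+3 = 6
k=3,p=2: odd sum, c = 6-2 = 4
k=3,p=3: even sum, c = 4+9 = 13
k=4,p=1: odd sum, c = 13-1 = 12
k=4,p=2: even sum, c = 12+8 = 20
k=4,p=3: odd sum, c = 20-3 = 17
k=4,p=4: even sum, c = 17+16 = 33
k=5,p=1: even sum, c = 33+5 = 38
k=5,p=2: odd sum, c = 38-2 = 36
k=5,p=3: even sum, c = 36+15 = 51
k=5,p=4: odd sum, c = 51-4 = 47
k=5,p=5: even sum, c = 47+25 = 72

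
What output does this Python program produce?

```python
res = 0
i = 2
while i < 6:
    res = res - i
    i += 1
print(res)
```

-14

i=2: res = 0-2 = -2
i=3: res = (-2)-3 = -5
i=4: res = (-5)-4 = -9
i=5: res = (-9)-5 = -14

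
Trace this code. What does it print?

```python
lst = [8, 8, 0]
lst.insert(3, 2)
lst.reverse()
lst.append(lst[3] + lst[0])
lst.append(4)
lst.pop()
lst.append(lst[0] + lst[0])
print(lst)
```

[2, 0, 8, 8, 10, 4]

insert 2 at 3 → [8, 8, 0, 2]
reverse → [2, 0, 8, 8]
append lst[3]+lst[0] = 8+2 = 10 → [2, 0, 8, 8, 10]
append 4 → [2, 0, 8, 8, 10, 4]
pop() removes 4 → [2, 0, 8, 8, 10]
append lst[0]+lst[0] = 2+2 = 4 → [2, 0, 8, 8, 10, 4]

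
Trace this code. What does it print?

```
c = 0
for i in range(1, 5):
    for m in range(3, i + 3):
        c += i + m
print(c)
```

i=1,m=3: c = 0+4 = 4
i=2,m=3: c = 4+5 = 9
i=2,m=4: c = 9+6 = 15
i=3,m=3: c = 15+6 = 21
i=3,m=4: c = 21+7 = 28
i=3,m=5: c = 28+8 = 36
i=4,m=3: c = 36+7 = 43
i=4,m=4: c = 43+8 = 51
i=4,m=5: c = 51+9 = 60
i=4,m=6: c = 60+10 = 70

70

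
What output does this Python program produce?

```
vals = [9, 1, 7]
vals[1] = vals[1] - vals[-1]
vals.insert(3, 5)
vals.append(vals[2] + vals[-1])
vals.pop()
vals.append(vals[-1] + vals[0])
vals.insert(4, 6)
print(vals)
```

[9, -6, 7, 5, 6, 14]

vals[1] = vals[1]-vals[-1] = 1-7 = -6 → [9, -6, 7]
insert 5 at 3 → [9, -6, 7, 5]
append vals[2]+vals[-1] = 7+5 = 12 → [9, -6, 7, 5, 12]
pop() removes 12 → [9, -6, 7, 5]
append vals[-1]+vals[0] = 5+9 = 14 → [9, -6, 7, 5, 14]
insert 6 at 4 → [9, -6, 7, 5, 6, 14]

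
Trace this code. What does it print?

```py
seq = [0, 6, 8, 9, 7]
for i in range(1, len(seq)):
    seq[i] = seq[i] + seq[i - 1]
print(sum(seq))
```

i=1: seq[1] = 6+0 = 6 → [0, 6, 8, 9, 7]
i=2: seq[2] = 8+6 = 14 → [0, 6, 14, 9, 7]
i=3: seq[3] = 9+14 = 23 → [0, 6, 14, 23, 7]
i=4: seq[4] = 7+23 = 30 → [0, 6, 14, 23, 30]
sum = 73

73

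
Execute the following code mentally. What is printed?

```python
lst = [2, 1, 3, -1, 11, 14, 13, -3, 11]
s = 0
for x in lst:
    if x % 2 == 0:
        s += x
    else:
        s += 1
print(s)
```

x=2: even, s = 0+2 = 2
x=1: not even, s = 2+1 = 3
x=3: not even, s = 3+1 = 4
x=-1: not even, s = 4+1 = 5
x=11: not even, s = 5+1 = 6
x=14: even, s = 6+14 = 20
x=13: not even, s = 20+1 = 21
x=-3: not even, s = 21+1 = 22
x=11: not even, s = 22+1 = 23

23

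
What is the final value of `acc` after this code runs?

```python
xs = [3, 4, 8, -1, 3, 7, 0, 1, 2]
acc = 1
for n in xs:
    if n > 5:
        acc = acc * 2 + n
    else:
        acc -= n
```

n=3: not >5, acc = 1-3 = -2
n=4: not >5, acc = (-2)-4 = -6
n=8: >5, acc = (-6)*2+8 = -4
n=-1: not >5, acc = (-4)-(-1) = -3
n=3: not >5, acc = (-3)-3 = -6
n=7: >5, acc = (-6)*2+7 = -5
n=0: not >5, acc = (-5)-0 = -5
n=1: not >5, acc = (-5)-1 = -6
n=2: not >5, acc = (-6)-2 = -8

-8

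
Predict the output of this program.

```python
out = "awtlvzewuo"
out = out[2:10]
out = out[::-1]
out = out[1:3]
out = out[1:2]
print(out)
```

w

slice [2:10] → 'tlvzewuo'
reverse → 'ouwezvlt'
slice [1:3] → 'uw'
slice [1:2] → 'w'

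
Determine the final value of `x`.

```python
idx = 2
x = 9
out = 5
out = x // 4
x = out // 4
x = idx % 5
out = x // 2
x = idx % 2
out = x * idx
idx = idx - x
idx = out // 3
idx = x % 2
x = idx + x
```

out = 9//4 = 2
x = 2//4 = 0
x = 2%5 = 2
out = 2//2 = 1
x = 2%2 = 0
out = 0*2 = 0
idx = 2-0 = 2
idx = 0//3 = 0
idx = 0%2 = 0
x = 0+0 = 0

0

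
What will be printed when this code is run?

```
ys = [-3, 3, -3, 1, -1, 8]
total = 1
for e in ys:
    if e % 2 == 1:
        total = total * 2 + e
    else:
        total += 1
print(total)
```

-2

e=-3: odd, total = 1*2+(-3) = -1
e=3: odd, total = (-1)*2+3 = 1
e=-3: odd, total = 1*2+(-3) = -1
e=1: odd, total = (-1)*2+1 = -1
e=-1: odd, total = (-1)*2+(-1) = -3
e=8: not odd, total = (-3)+1 = -2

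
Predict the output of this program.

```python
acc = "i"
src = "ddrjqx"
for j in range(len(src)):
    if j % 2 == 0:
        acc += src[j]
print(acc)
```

j=0: add 'd' → 'id'
j=1: skip
j=2: add 'r' → 'idr'
j=3: skip
j=4: add 'q' → 'idrq'
j=5: skip

idrq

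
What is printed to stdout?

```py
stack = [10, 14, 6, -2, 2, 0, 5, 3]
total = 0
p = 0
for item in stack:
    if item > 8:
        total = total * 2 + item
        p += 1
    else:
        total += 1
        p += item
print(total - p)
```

24

item=10: >8, total = 0*2+10 = 10; p=1
item=14: >8, total = 10*2+14 = 34; p=2
item=6: not >8, total = 34+1 = 35; p=8
item=-2: not >8, total = 35+1 = 36; p=6
item=2: not >8, total = 36+1 = 37; p=8
item=0: not >8, total = 37+1 = 38; p=8
item=5: not >8, total = 38+1 = 39; p=13
item=3: not >8, total = 39+1 = 40; p=16
total-p = 40-16 = 24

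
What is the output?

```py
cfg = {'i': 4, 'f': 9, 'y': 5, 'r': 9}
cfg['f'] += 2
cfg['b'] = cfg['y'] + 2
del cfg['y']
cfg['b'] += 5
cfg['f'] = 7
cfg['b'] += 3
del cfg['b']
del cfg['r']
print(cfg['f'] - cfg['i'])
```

cfg['f'] = 9+2 = 11 → {'i': 4, 'f': 11, 'y': 5, 'r': 9}
cfg['b'] = cfg['y']+2 = 7 → {'i': 4, 'f': 11, 'y': 5, 'r': 9, 'b': 7}
del 'y' → {'i': 4, 'f': 11, 'r': 9, 'b': 7}
cfg['b'] = 7+5 = 12 → {'i': 4, 'f': 11, 'r': 9, 'b': 12}
cfg['f'] = 7 → {'i': 4, 'f': 7, 'r': 9, 'b': 12}
cfg['b'] = 12+3 = 15 → {'i': 4, 'f': 7, 'r': 9, 'b': 15}
del 'b' → {'i': 4, 'f': 7, 'r': 9}
del 'r' → {'i': 4, 'f': 7}
cfg['f']-cfg['i'] = 7-4 = 3

3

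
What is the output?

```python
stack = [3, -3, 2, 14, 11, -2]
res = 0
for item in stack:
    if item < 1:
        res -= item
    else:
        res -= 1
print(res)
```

1

item=3: not <1, res = 0-1 = -1
item=-3: <1, res = (-1)-(-3) = 2
item=2: not <1, res = 2-1 = 1
item=14: not <1, res = 1-1 = 0
item=11: not <1, res = 0-1 = -1
item=-2: <1, res = (-1)-(-2) = 1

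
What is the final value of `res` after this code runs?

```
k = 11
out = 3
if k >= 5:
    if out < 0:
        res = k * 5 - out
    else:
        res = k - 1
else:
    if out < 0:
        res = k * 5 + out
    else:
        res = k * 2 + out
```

k=11, out=3
k >= 5 is True; out < 0 is False
→ res = k - 1 = 10

10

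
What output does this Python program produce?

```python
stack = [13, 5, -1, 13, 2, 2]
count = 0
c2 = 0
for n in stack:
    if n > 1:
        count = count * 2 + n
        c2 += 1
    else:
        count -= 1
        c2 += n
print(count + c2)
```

n=13: >1, count = 0*2+13 = 13; c2=1
n=5: >1, count = 13*2+5 = 31; c2=2
n=-1: not >1, count = 31-1 = 30; c2=1
n=13: >1, count = 30*2+13 = 73; c2=2
n=2: >1, count = 73*2+2 = 148; c2=3
n=2: >1, count = 148*2+2 = 298; c2=4
count+c2 = 298+4 = 302

302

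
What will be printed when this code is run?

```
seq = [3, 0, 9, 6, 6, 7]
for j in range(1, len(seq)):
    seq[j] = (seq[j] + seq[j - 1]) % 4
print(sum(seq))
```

j=1: seq[1] = (0+3)%4 = 3 → [3, 3, 9, 6, 6, 7]
j=2: seq[2] = (9+3)%4 = 0 → [3, 3, 0, 6, 6, 7]
j=3: seq[3] = (6+0)%4 = 2 → [3, 3, 0, 2, 6, 7]
j=4: seq[4] = (6+2)%4 = 0 → [3, 3, 0, 2, 0, 7]
j=5: seq[5] = (7+0)%4 = 3 → [3, 3, 0, 2, 0, 3]
sum = 11

11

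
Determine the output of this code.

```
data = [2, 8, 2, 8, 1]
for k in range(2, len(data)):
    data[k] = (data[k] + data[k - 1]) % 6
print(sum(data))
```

k=2: data[2] = (2+8)%6 = 4 → [2, 8, 4, 8, 1]
k=3: data[3] = (8+4)%6 = 0 → [2, 8, 4, 0, 1]
k=4: data[4] = (1+0)%6 = 1 → [2, 8, 4, 0, 1]
sum = 15

15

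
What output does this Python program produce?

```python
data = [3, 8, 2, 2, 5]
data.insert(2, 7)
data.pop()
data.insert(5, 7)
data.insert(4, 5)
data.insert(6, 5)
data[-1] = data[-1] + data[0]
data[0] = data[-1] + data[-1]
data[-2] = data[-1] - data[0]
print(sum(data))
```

insert 7 at 2 → [3, 8, 7, 2, 2, 5]
pop() removes 5 → [3, 8, 7, 2, 2]
insert 7 at 5 → [3, 8, 7, 2, 2, 7]
insert 5 at 4 → [3, 8, 7, 2, 5, 2, 7]
insert 5 at 6 → [3, 8, 7, 2, 5, 2, 5, 7]
data[-1] = data[-1]+data[0] = 7+3 = 10 → [3, 8, 7, 2, 5, 2, 5, 10]
data[0] = data[-1]+data[-1] = 10+10 = 20 → [20, 8, 7, 2, 5, 2, 5, 10]
data[-2] = data[-1]-data[0] = 10-20 = -10 → [20, 8, 7, 2, 5, 2, -10, 10]
sum = 44

44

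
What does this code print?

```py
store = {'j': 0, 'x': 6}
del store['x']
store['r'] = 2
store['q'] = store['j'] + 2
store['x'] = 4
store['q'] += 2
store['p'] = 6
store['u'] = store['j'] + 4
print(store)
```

{'j': 0, 'r': 2, 'q': 4, 'x': 4, 'p': 6, 'u': 4}

del 'x' → {'j': 0}
store['r'] = 2 → {'j': 0, 'r': 2}
store['q'] = store['j']+2 = 2 → {'j': 0, 'r': 2, 'q': 2}
store['x'] = 4 → {'j': 0, 'r': 2, 'q': 2, 'x': 4}
store['q'] = 2+2 = 4 → {'j': 0, 'r': 2, 'q': 4, 'x': 4}
store['p'] = 6 → {'j': 0, 'r': 2, 'q': 4, 'x': 4, 'p': 6}
store['u'] = store['j']+4 = 4 → {'j': 0, 'r': 2, 'q': 4, 'x': 4, 'p': 6, 'u': 4}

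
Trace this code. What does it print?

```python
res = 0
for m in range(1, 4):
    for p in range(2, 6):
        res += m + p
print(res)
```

m=1,p=2: res = 0+3 = 3
m=1,p=3: res = 3+4 = 7
m=1,p=4: res = 7+5 = 12
m=1,p=5: res = 12+6 = 18
m=2,p=2: res = 18+4 = 22
m=2,p=3: res = 22+5 = 27
m=2,p=4: res = 27+6 = 33
m=2,p=5: res = 33+7 = 40
m=3,p=2: res = 40+5 = 45
m=3,p=3: res = 45+6 = 51
m=3,p=4: res = 51+7 = 58
m=3,p=5: res = 58+8 = 66

66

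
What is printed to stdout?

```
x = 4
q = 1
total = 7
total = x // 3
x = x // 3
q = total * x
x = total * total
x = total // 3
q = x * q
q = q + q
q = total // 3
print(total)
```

total = 4//3 = 1
x = 4//3 = 1
q = 1*1 = 1
x = 1*1 = 1
x = 1//3 = 0
q = 0*1 = 0
q = 0+0 = 0
q = 1//3 = 0

1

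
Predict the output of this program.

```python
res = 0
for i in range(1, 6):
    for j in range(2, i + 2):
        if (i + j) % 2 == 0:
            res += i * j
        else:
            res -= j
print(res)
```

i=1,j=2: odd sum, res = 0-2 = -2
i=2,j=2: even sum, res = (-2)+4 = 2
i=2,j=3: odd sum, res = 2-3 = -1
i=3,j=2: odd sum, res = (-1)-2 = -3
i=3,j=3: even sum, res = (-3)+9 = 6
i=3,j=4: odd sum, res = 6-4 = 2
i=4,j=2: even sum, res = 2+8 = 10
i=4,j=3: odd sum, res = 10-3 = 7
i=4,j=4: even sum, res = 7+16 = 23
i=4,j=5: odd sum, res = 23-5 = 18
i=5,j=2: odd sum, res = 18-2 = 16
i=5,j=3: even sum, res = 16+15 = 31
i=5,j=4: odd sum, res = 31-4 = 27
i=5,j=5: even sum, res = 27+25 = 52
i=5,j=6: odd sum, res = 52-6 = 46

46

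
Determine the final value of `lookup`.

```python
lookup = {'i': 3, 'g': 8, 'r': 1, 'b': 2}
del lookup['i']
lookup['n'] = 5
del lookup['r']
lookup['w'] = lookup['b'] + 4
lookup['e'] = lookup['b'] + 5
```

del 'i' → {'g': 8, 'r': 1, 'b': 2}
lookup['n'] = 5 → {'g': 8, 'r': 1, 'b': 2, 'n': 5}
del 'r' → {'g': 8, 'b': 2, 'n': 5}
lookup['w'] = lookup['b']+4 = 6 → {'g': 8, 'b': 2, 'n': 5, 'w': 6}
lookup['e'] = lookup['b']+5 = 7 → {'g': 8, 'b': 2, 'n': 5, 'w': 6, 'e': 7}

{'g': 8, 'b': 2, 'n': 5, 'w': 6, 'e': 7}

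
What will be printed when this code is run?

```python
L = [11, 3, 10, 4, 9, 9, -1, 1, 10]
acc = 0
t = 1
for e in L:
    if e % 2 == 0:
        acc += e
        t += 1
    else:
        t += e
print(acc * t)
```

e=11: not even; t=12
e=3: not even; t=15
e=10: even, acc = 0+10 = 10; t=16
e=4: even, acc = 10+4 = 14; t=17
e=9: not even; t=26
e=9: not even; t=35
e=-1: not even; t=34
e=1: not even; t=35
e=10: even, acc = 14+10 = 24; t=36
acc*t = 24*36 = 864

864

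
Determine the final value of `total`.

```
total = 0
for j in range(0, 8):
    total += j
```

28

j=0: total = 0+0 = 0
j=1: total = 0+1 = 1
j=2: total = 1+2 = 3
j=3: total = 3+3 = 6
j=4: total = 6+4 = 10
j=5: total = 10+5 = 15
j=6: total = 15+6 = 21
j=7: total = 21+7 = 28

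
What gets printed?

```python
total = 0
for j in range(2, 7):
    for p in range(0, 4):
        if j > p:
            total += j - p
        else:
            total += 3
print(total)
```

60

j=2,p=0: 2>0, total = 0+2 = 2
j=2,p=1: 2>1, total = 2+1 = 3
j=2,p=2: not 2>2, total = 3+3 = 6
j=2,p=3: not 2>3, total = 6+3 = 9
j=3,p=0: 3>0, total = 9+3 = 12
j=3,p=1: 3>1, total = 12+2 = 14
j=3,p=2: 3>2, total = 14+1 = 15
j=3,p=3: not 3>3, total = 15+3 = 18
j=4,p=0: 4>0, total = 18+4 = 22
j=4,p=1: 4>1, total = 22+3 = 25
j=4,p=2: 4>2, total = 25+2 = 27
j=4,p=3: 4>3, total = 27+1 = 28
j=5,p=0: 5>0, total = 28+5 = 33
j=5,p=1: 5>1, total = 33+4 = 37
j=5,p=2: 5>2, total = 37+3 = 40
j=5,p=3: 5>3, total = 40+2 = 42
j=6,p=0: 6>0, total = 42+6 = 48
j=6,p=1: 6>1, total = 48+5 = 53
j=6,p=2: 6>2, total = 53+4 = 57
j=6,p=3: 6>3, total = 57+3 = 60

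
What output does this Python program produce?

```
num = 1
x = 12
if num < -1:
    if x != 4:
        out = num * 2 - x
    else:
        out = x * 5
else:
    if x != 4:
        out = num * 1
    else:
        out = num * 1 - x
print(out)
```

1

num=1, x=12
num < -1 is False; x != 4 is True
→ out = num * 1 = 1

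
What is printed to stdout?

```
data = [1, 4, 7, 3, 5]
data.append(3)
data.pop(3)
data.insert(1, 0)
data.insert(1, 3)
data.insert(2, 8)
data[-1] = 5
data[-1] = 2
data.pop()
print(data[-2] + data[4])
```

append 3 → [1, 4, 7, 3, 5, 3]
pop(3) removes 3 → [1, 4, 7, 5, 3]
insert 0 at 1 → [1, 0, 4, 7, 5, 3]
insert 3 at 1 → [1, 3, 0, 4, 7, 5, 3]
insert 8 at 2 → [1, 3, 8, 0, 4, 7, 5, 3]
data[-1] = 5 → [1, 3, 8, 0, 4, 7, 5, 5]
data[-1] = 2 → [1, 3, 8, 0, 4, 7, 5, 2]
pop() removes 2 → [1, 3, 8, 0, 4, 7, 5]
data[-2]+data[4] = 7+4 = 11

11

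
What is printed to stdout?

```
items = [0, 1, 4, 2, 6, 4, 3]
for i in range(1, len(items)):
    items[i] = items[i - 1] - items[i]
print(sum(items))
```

-63

i=1: items[1] = 0-1 = -1 → [0, -1, 4, 2, 6, 4, 3]
i=2: items[2] = (-1)-4 = -5 → [0, -1, -5, 2, 6, 4, 3]
i=3: items[3] = (-5)-2 = -7 → [0, -1, -5, -7, 6, 4, 3]
i=4: items[4] = (-7)-6 = -13 → [0, -1, -5, -7, -13, 4, 3]
i=5: items[5] = (-13)-4 = -17 → [0, -1, -5, -7, -13, -17, 3]
i=6: items[6] = (-17)-3 = -20 → [0, -1, -5, -7, -13, -17, -20]
sum = -63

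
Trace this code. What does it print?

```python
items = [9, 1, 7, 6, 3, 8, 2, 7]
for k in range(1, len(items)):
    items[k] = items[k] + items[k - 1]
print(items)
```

[9, 10, 17, 23, 26, 34, 36, 43]

k=1: items[1] = 1+9 = 10 → [9, 10, 7, 6, 3, 8, 2, 7]
k=2: items[2] = 7+10 = 17 → [9, 10, 17, 6, 3, 8, 2, 7]
k=3: items[3] = 6+17 = 23 → [9, 10, 17, 23, 3, 8, 2, 7]
k=4: items[4] = 3+23 = 26 → [9, 10, 17, 23, 26, 8, 2, 7]
k=5: items[5] = 8+26 = 34 → [9, 10, 17, 23, 26, 34, 2, 7]
k=6: items[6] = 2+34 = 36 → [9, 10, 17, 23, 26, 34, 36, 7]
k=7: items[7] = 7+36 = 43 → [9, 10, 17, 23, 26, 34, 36, 43]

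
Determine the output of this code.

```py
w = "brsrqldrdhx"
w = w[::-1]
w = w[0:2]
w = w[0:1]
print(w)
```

reverse → 'xhdrdlqrsrb'
slice [0:2] → 'xh'
slice [0:1] → 'x'

x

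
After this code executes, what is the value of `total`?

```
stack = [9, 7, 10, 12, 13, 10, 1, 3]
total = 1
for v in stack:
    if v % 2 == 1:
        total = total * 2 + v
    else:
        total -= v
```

73

v=9: odd, total = 1*2+9 = 11
v=7: odd, total = 11*2+7 = 29
v=10: not odd, total = 29-10 = 19
v=12: not odd, total = 19-12 = 7
v=13: odd, total = 7*2+13 = 27
v=10: not odd, total = 27-10 = 17
v=1: odd, total = 17*2+1 = 35
v=3: odd, total = 35*2+3 = 73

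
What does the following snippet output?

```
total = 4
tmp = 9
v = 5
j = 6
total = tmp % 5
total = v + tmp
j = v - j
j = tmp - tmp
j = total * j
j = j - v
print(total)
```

14

total = 9%5 = 4
total = 5+9 = 14
j = 5-6 = -1
j = 9-9 = 0
j = 14*0 = 0
j = 0-5 = -5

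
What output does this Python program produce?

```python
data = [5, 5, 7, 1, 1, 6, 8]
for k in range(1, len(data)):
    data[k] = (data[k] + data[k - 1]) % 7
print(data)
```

[5, 3, 3, 4, 5, 4, 5]

k=1: data[1] = (5+5)%7 = 3 → [5, 3, 7, 1, 1, 6, 8]
k=2: data[2] = (7+3)%7 = 3 → [5, 3, 3, 1, 1, 6, 8]
k=3: data[3] = (1+3)%7 = 4 → [5, 3, 3, 4, 1, 6, 8]
k=4: data[4] = (1+4)%7 = 5 → [5, 3, 3, 4, 5, 6, 8]
k=5: data[5] = (6+5)%7 = 4 → [5, 3, 3, 4, 5, 4, 8]
k=6: data[6] = (8+4)%7 = 5 → [5, 3, 3, 4, 5, 4, 5]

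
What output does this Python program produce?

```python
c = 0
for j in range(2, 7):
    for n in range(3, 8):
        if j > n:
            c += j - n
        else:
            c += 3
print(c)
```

j=2,n=3: not 2>3, c = 0+3 = 3
j=2,n=4: not 2>4, c = 3+3 = 6
j=2,n=5: not 2>5, c = 6+3 = 9
j=2,n=6: not 2>6, c = 9+3 = 12
j=2,n=7: not 2>7, c = 12+3 = 15
j=3,n=3: not 3>3, c = 15+3 = 18
j=3,n=4: not 3>4, c = 18+3 = 21
j=3,n=5: not 3>5, c = 21+3 = 24
j=3,n=6: not 3>6, c = 24+3 = 27
j=3,n=7: not 3>7, c = 27+3 = 30
j=4,n=3: 4>3, c = 30+1 = 31
j=4,n=4: not 4>4, c = 31+3 = 34
j=4,n=5: not 4>5, c = 34+3 = 37
j=4,n=6: not 4>6, c = 37+3 = 40
j=4,n=7: not 4>7, c = 40+3 = 43
j=5,n=3: 5>3, c = 43+2 = 45
j=5,n=4: 5>4, c = 45+1 = 46
j=5,n=5: not 5>5, c = 46+3 = 49
j=5,n=6: not 5>6, c = 49+3 = 52
j=5,n=7: not 5>7, c = 52+3 = 55
j=6,n=3: 6>3, c = 55+3 = 58
j=6,n=4: 6>4, c = 58+2 = 60
j=6,n=5: 6>5, c = 60+1 = 61
j=6,n=6: not 6>6, c = 61+3 = 64
j=6,n=7: not 6>7, c = 64+3 = 67

67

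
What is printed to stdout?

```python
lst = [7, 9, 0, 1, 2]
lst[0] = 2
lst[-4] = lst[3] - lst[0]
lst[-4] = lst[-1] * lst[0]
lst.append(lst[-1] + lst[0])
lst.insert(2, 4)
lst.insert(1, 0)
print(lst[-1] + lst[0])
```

6

lst[0] = 2 → [2, 9, 0, 1, 2]
lst[-4] = lst[3]-lst[0] = 1-2 = -1 → [2, -1, 0, 1, 2]
lst[-4] = lst[-1]*lst[0] = 2*2 = 4 → [2, 4, 0, 1, 2]
append lst[-1]+lst[0] = 2+2 = 4 → [2, 4, 0, 1, 2, 4]
insert 4 at 2 → [2, 4, 4, 0, 1, 2, 4]
insert 0 at 1 → [2, 0, 4, 4, 0, 1, 2, 4]
lst[-1]+lst[0] = 4+2 = 6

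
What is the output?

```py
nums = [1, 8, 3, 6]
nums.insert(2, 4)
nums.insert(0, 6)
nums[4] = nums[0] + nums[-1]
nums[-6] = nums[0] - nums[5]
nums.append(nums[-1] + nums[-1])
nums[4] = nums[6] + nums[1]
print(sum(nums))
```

44

insert 4 at 2 → [1, 8, 4, 3, 6]
insert 6 at 0 → [6, 1, 8, 4, 3, 6]
nums[4] = nums[0]+nums[-1] = 6+6 = 12 → [6, 1, 8, 4, 12, 6]
nums[-6] = nums[0]-nums[5] = 6-6 = 0 → [0, 1, 8, 4, 12, 6]
append nums[-1]+nums[-1] = 6+6 = 12 → [0, 1, 8, 4, 12, 6, 12]
nums[4] = nums[6]+nums[1] = 12+1 = 13 → [0, 1, 8, 4, 13, 6, 12]
sum = 44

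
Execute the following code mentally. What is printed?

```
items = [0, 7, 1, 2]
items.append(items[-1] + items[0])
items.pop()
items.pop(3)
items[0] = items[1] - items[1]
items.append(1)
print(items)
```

append items[-1]+items[0] = 2+0 = 2 → [0, 7, 1, 2, 2]
pop() removes 2 → [0, 7, 1, 2]
pop(3) removes 2 → [0, 7, 1]
items[0] = items[1]-items[1] = 7-7 = 0 → [0, 7, 1]
append 1 → [0, 7, 1, 1]

[0, 7, 1, 1]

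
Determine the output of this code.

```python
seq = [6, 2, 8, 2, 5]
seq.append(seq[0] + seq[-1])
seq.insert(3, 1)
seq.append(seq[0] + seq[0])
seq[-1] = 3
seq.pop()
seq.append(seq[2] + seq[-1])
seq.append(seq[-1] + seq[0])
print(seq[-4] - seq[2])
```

append seq[0]+seq[-1] = 6+5 = 11 → [6, 2, 8, 2, 5, 11]
insert 1 at 3 → [6, 2, 8, 1, 2, 5, 11]
append seq[0]+seq[0] = 6+6 = 12 → [6, 2, 8, 1, 2, 5, 11, 12]
seq[-1] = 3 → [6, 2, 8, 1, 2, 5, 11, 3]
pop() removes 3 → [6, 2, 8, 1, 2, 5, 11]
append seq[2]+seq[-1] = 8+11 = 19 → [6, 2, 8, 1, 2, 5, 11, 19]
append seq[-1]+seq[0] = 19+6 = 25 → [6, 2, 8, 1, 2, 5, 11, 19, 25]
seq[-4]-seq[2] = 5-8 = -3

-3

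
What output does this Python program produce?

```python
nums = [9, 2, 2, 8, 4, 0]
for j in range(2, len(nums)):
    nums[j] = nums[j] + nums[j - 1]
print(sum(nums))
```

59

j=2: nums[2] = 2+2 = 4 → [9, 2, 4, 8, 4, 0]
j=3: nums[3] = 8+4 = 12 → [9, 2, 4, 12, 4, 0]
j=4: nums[4] = 4+12 = 16 → [9, 2, 4, 12, 16, 0]
j=5: nums[5] = 0+16 = 16 → [9, 2, 4, 12, 16, 16]
sum = 59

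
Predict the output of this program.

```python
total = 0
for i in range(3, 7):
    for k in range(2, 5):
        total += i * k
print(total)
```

162

i=3,k=2: total = 0+6 = 6
i=3,k=3: total = 6+9 = 15
i=3,k=4: total = 15+12 = 27
i=4,k=2: total = 27+8 = 35
i=4,k=3: total = 35+12 = 47
i=4,k=4: total = 47+16 = 63
i=5,k=2: total = 63+10 = 73
i=5,k=3: total = 73+15 = 88
i=5,k=4: total = 88+20 = 108
i=6,k=2: total = 108+12 = 120
i=6,k=3: total = 120+18 = 138
i=6,k=4: total = 138+24 = 162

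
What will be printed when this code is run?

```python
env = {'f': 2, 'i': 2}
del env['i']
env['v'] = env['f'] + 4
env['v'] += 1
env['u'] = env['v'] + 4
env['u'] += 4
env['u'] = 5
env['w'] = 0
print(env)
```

del 'i' → {'f': 2}
env['v'] = env['f']+4 = 6 → {'f': 2, 'v': 6}
env['v'] = 6+1 = 7 → {'f': 2, 'v': 7}
env['u'] = env['v']+4 = 11 → {'f': 2, 'v': 7, 'u': 11}
env['u'] = 11+4 = 15 → {'f': 2, 'v': 7, 'u': 15}
env['u'] = 5 → {'f': 2, 'v': 7, 'u': 5}
env['w'] = 0 → {'f': 2, 'v': 7, 'u': 5, 'w': 0}

{'f': 2, 'v': 7, 'u': 5, 'w': 0}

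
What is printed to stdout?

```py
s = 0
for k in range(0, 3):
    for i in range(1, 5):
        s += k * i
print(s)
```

k=0,i=1: s = 0+0 = 0
k=0,i=2: s = 0+0 = 0
k=0,i=3: s = 0+0 = 0
k=0,i=4: s = 0+0 = 0
k=1,i=1: s = 0+1 = 1
k=1,i=2: s = 1+2 = 3
k=1,i=3: s = 3+3 = 6
k=1,i=4: s = 6+4 = 10
k=2,i=1: s = 10+2 = 12
k=2,i=2: s = 12+4 = 16
k=2,i=3: s = 16+6 = 22
k=2,i=4: s = 22+8 = 30

30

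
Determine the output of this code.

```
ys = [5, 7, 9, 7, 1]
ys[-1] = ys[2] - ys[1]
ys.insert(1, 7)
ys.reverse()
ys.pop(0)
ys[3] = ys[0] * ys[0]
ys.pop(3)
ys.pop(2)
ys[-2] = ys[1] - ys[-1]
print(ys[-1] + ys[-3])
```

ys[-1] = ys[2]-ys[1] = 9-7 = 2 → [5, 7, 9, 7, 2]
insert 7 at 1 → [5, 7, 7, 9, 7, 2]
reverse → [2, 7, 9, 7, 7, 5]
pop(0) removes 2 → [7, 9, 7, 7, 5]
ys[3] = ys[0]*ys[0] = 7*7 = 49 → [7, 9, 7, 49, 5]
pop(3) removes 49 → [7, 9, 7, 5]
pop(2) removes 7 → [7, 9, 5]
ys[-2] = ys[1]-ys[-1] = 9-5 = 4 → [7, 4, 5]
ys[-1]+ys[-3] = 5+7 = 12

12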